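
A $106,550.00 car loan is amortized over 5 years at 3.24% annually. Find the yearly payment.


Formula: PMT = PV * r / (1 - (1+r)^(-n))
Denominator: 1 - (1 + 0.0324)^(-5) = 0.147371
Numerator: $106,550.00 * 0.0324 = 3452.22
PMT = 3452.22 / 0.147371 = $23,425.34

$23,425.34


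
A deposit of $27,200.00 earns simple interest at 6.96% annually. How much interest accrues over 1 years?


Formula: I = P * r * t
Substituting: I = $27,200.00 * 0.0696 * 1
Step: I = $27,200.00 * 0.0696
I = $1,893.12

$1,893.12


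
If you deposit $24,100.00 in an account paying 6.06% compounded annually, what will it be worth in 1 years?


Formula: FV = P * (1 + r)^n
Substituting: FV = $24,100.00 * (1 + 0.0606)^1
Growth factor: (1.0606)^1 = 1.0606
FV = $24,100.00 * 1.0606 = $25,560.46

$25,560.46


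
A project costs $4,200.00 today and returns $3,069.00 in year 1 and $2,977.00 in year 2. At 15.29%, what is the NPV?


Formula: NPV = C0 + C1/(1+r) + C2/(1+r)^2
Discount C1: $3,069.00 / (1 + 0.1529) = $2,661.98
Discount C2: $2,977.00 / (1 + 0.1529)^2 = $2,239.73
NPV = -$4,200.00 + $2,661.98 + $2,239.73 = $701.71

$701.71


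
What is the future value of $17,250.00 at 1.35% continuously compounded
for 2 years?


Formula: FV = P * e^(r*t)
Exponent: r*t = 0.0135 * 2 = 0.027
e^(0.027) = 1.027368
FV = $17,250.00 * 1.027368 = $17,722.09

$17,722.09


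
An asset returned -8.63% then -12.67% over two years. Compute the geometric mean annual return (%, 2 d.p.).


Formula: Geometric mean = ((1+r1)*(1+r2))^(1/2) - 1
Product: (1 + -0.0863) * (1 + -0.1267) = 0.9137 * 0.8733 = 0.797934
Square root: 0.797934^0.5 = 0.893272
Geometric mean = 0.893272 - 1 = -0.106728
As percentage: -10.67%

-10.67%


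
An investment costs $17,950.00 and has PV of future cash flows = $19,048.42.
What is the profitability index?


Formula: PI = PV(cash flows) / initial investment
Substituting: PI = $19,048.42 / $17,950.00
PI = 1.0612

1.0612


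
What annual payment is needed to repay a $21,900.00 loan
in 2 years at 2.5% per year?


Formula: PMT = PV * r / (1 - (1+r)^(-n))
Denominator: 1 - (1 + 0.025)^(-2) = 0.048186
Numerator: $21,900.00 * 0.025 = 547.5
PMT = 547.5 / 0.048186 = $11,362.31

$11,362.31


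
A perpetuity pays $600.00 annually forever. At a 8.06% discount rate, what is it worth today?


Formula: PV = C / r
Substituting: PV = $600.00 / 0.0806
PV = $7,444.17

$7,444.17


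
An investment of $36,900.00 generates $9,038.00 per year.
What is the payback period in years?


Formula: Payback = investment / annual cash flow
Substituting: Payback = $36,900.00 / $9,038.00
Payback = 4.0828 years

4.0828 years


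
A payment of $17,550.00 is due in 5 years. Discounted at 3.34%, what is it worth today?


Formula: PV = FV / (1 + r)^n
Substituting: PV = $17,550.00 / (1 + 0.0334)^5
Discount factor: (1.0334)^5 = 1.178534
PV = $17,550.00 / 1.178534 = $14,891.38

$14,891.38


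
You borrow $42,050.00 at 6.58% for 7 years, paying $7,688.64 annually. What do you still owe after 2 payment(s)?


Formula: Balance = PV*(1+r)^k - PMT*((1+r)^k - 1)/r
Growth: (1 + 0.0658)^2 = 1.13593
Accumulated factor: ((1+r)^k - 1)/r = 2.0658
Balance = $42,050.00 * 1.13593 - $7,688.64 * 2.0658
Balance = $31,882.65

$31,882.65


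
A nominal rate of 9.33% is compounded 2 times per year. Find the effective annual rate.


Formula: EAR = (1 + r/m)^m - 1
Period rate: r/m = 0.0933 / 2 = 0.04665
Compounding: (1 + 0.04665)^2 = 1.095476
EAR = 1.095476 - 1 = 0.095476

0.095476


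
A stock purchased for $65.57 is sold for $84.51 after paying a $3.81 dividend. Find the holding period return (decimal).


Formula: HPR = (P1 - P0 + D) / P0
Gain: $84.51 - $65.57 + $3.81 = $22.75
HPR = $22.75 / $65.57 = 0.347

0.347


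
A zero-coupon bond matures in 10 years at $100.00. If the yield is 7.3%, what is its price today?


Formula: Price = FV / (1 + r)^n
Substituting: Price = $100.00 / (1 + 0.073)^10
Discount factor: (1.073)^10 = 2.023006
Price = $100.00 / 2.023006 = $49.43

$49.43


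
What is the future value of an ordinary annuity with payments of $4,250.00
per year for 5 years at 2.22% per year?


Formula: FV = PMT * ((1+r)^n - 1) / r
Growth factor: (1 + 0.0222)^5 = 1.116039
Numerator: 1.116039 - 1 = 0.116039
FV = $4,250.00 * 0.116039 / 0.0222 = $22,214.68

$22,214.68


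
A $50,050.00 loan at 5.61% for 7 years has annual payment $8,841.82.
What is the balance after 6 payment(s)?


Formula: Balance = PV*(1+r)^k - PMT*((1+r)^k - 1)/r
Growth: (1 + 0.0561)^6 = 1.387491
Accumulated factor: ((1+r)^k - 1)/r = 6.907153
Balance = $50,050.00 * 1.387491 - $8,841.82 * 6.907153
Balance = $8,372.14

$8,372.14


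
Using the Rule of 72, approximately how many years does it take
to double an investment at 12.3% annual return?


Formula: Years ≈ 72 / r
Substituting: Years ≈ 72 / 12.3
Years ≈ 5.9

5.9 years


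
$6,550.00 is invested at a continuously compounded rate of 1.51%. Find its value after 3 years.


Formula: FV = P * e^(r*t)
Exponent: r*t = 0.0151 * 3 = 0.0453
e^(0.0453) = 1.046342
FV = $6,550.00 * 1.046342 = $6,853.54

$6,853.54


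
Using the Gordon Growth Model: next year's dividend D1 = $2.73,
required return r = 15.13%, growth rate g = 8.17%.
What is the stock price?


Formula: P = D1 / (r - g)
Spread: r - g = 0.1513 - 0.0817 = 0.0696
Substituting: P = $2.73 / 0.0696
P = $39.22

$39.22


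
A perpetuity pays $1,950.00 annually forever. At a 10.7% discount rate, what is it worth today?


Formula: PV = C / r
Substituting: PV = $1,950.00 / 0.107
PV = $18,224.30

$18,224.30


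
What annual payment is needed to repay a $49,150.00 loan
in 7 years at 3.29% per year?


Formula: PMT = PV * r / (1 - (1+r)^(-n))
Denominator: 1 - (1 + 0.0329)^(-7) = 0.202755
Numerator: $49,150.00 * 0.0329 = 1617.035
PMT = 1617.035 / 0.202755 = $7,975.33

$7,975.33


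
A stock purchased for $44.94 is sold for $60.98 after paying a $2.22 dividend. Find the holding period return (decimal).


Formula: HPR = (P1 - P0 + D) / P0
Gain: $60.98 - $44.94 + $2.22 = $18.26
HPR = $18.26 / $44.94 = 0.4063

0.4063


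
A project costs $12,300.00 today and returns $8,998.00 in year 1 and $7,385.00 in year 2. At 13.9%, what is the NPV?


Formula: NPV = C0 + C1/(1+r) + C2/(1+r)^2
Discount C1: $8,998.00 / (1 + 0.139) = $7,899.91
Discount C2: $7,385.00 / (1 + 0.139)^2 = $5,692.50
NPV = -$12,300.00 + $7,899.91 + $5,692.50 = $1,292.41

$1,292.41


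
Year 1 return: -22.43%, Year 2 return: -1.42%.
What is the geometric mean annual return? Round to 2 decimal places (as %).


Formula: Geometric mean = ((1+r1)*(1+r2))^(1/2) - 1
Product: (1 + -0.2243) * (1 + -0.0142) = 0.7757 * 0.9858 = 0.764685
Square root: 0.764685^0.5 = 0.874463
Geometric mean = 0.874463 - 1 = -0.125537
As percentage: -12.55%

-12.55%


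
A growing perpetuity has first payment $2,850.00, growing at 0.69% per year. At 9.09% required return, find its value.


Formula: PV = C / (r - g)
Spread: r - g = 0.0909 - 0.0069 = 0.084
Substituting: PV = $2,850.00 / 0.084
PV = $33,928.57

$33,928.57


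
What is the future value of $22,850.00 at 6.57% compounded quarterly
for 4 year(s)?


Formula: FV = P * (1 + r/m)^(m*t)
Period rate: r/m = 0.0657 / 4 = 0.016425
Total periods: m*t = 4 * 4 = 16
Growth factor: (1 + 0.016425)^16 = 1.297793
FV = $22,850.00 * 1.297793 = $29,654.57

$29,654.57


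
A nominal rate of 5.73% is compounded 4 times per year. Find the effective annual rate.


Formula: EAR = (1 + r/m)^m - 1
Period rate: r/m = 0.0573 / 4 = 0.014325
Compounding: (1 + 0.014325)^4 = 1.058543
EAR = 1.058543 - 1 = 0.058543

0.058543


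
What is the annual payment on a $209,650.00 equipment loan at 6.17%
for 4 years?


Formula: PMT = PV * r / (1 - (1+r)^(-n))
Denominator: 1 - (1 + 0.0617)^(-4) = 0.212967
Numerator: $209,650.00 * 0.0617 = 12935.405
PMT = 12935.405 / 0.212967 = $60,738.90

$60,738.90


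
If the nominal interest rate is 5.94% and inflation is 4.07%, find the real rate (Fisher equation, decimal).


Formula: (1 + r_real) = (1 + r_nom) / (1 + inflation)
Substituting: (1 + r_real) = 1.0594 / 1.0407
(1 + r_real) = 1.017969
r_real = 1.017969 - 1 = 0.017969

0.017969


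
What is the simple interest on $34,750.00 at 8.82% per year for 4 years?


Formula: I = P * r * t
Substituting: I = $34,750.00 * 0.0882 * 4
Step: I = $34,750.00 * 0.3528
I = $12,259.80

$12,259.80


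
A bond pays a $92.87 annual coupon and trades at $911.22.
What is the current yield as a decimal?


Formula: Current yield = annual coupon / price
Substituting: CY = $92.87 / $911.22
CY = 0.101918

0.101918


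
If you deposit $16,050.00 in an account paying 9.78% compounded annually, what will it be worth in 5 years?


Formula: FV = P * (1 + r)^n
Substituting: FV = $16,050.00 * (1 + 0.0978)^5
Growth factor: (1.0978)^5 = 1.594469
FV = $16,050.00 * 1.594469 = $25,591.23

$25,591.23


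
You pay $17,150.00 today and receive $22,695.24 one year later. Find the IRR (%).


Formula: IRR = C1/C0 - 1
Substituting: IRR = $22,695.24 / $17,150.00 - 1
Ratio: 1.323338 - 1 = 0.323338
IRR = 32.3338%

32.3338%


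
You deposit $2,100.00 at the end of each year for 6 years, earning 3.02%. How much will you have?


Formula: FV = PMT * ((1+r)^n - 1) / r
Growth factor: (1 + 0.0302)^6 = 1.195444
Numerator: 1.195444 - 1 = 0.195444
FV = $2,100.00 * 0.195444 / 0.0302 = $13,590.48

$13,590.48


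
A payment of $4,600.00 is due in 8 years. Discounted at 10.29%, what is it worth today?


Formula: PV = FV / (1 + r)^n
Substituting: PV = $4,600.00 / (1 + 0.1029)^8
Discount factor: (1.1029)^8 = 2.189218
PV = $4,600.00 / 2.189218 = $2,101.21

$2,101.21


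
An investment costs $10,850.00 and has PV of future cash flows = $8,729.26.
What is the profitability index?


Formula: PI = PV(cash flows) / initial investment
Substituting: PI = $8,729.26 / $10,850.00
PI = 0.8045

0.8045


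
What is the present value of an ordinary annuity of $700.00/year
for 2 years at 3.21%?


Formula: PV = PMT * (1 - (1+r)^(-n)) / r
Discount factor: (1 + 0.0321)^(-2) = 0.938764
Bracket: 1 - 0.938764 = 0.061236
PV = $700.00 * 0.061236 / 0.0321 = $1,335.36

$1,335.36


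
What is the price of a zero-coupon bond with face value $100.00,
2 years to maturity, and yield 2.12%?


Formula: Price = FV / (1 + r)^n
Substituting: Price = $100.00 / (1 + 0.0212)^2
Discount factor: (1.0212)^2 = 1.042849
Price = $100.00 / 1.042849 = $95.89

$95.89


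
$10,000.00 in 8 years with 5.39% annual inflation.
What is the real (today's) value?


Formula: Real value = nominal / (1 + inflation)^years
Price level: (1 + 0.0539)^8 = 1.521932
Real value = $10,000.00 / 1.521932 = $6,570.60

$6,570.60


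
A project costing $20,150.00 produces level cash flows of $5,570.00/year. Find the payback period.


Formula: Payback = investment / annual cash flow
Substituting: Payback = $20,150.00 / $5,570.00
Payback = 3.6176 years

3.6176 years


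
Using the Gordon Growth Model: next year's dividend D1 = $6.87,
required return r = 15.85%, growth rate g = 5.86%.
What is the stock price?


Formula: P = D1 / (r - g)
Spread: r - g = 0.1585 - 0.0586 = 0.0999
Substituting: P = $6.87 / 0.0999
P = $68.77

$68.77


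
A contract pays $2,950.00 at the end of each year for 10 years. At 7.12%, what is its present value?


Formula: PV = PMT * (1 - (1+r)^(-n)) / r
Discount factor: (1 + 0.0712)^(-10) = 0.502683
Bracket: 1 - 0.502683 = 0.497317
PV = $2,950.00 * 0.497317 / 0.0712 = $20,605.12

$20,605.12


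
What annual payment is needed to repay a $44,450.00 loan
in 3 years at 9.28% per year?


Formula: PMT = PV * r / (1 - (1+r)^(-n))
Denominator: 1 - (1 + 0.0928)^(-3) = 0.233737
Numerator: $44,450.00 * 0.0928 = 4124.96
PMT = 4124.96 / 0.233737 = $17,647.88

$17,647.88


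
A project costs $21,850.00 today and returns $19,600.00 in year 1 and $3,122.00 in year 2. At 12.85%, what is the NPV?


Formula: NPV = C0 + C1/(1+r) + C2/(1+r)^2
Discount C1: $19,600.00 / (1 + 0.1285) = $17,368.19
Discount C2: $3,122.00 / (1 + 0.1285)^2 = $2,451.49
NPV = -$21,850.00 + $17,368.19 + $2,451.49 = -$2,030.32

-$2,030.32


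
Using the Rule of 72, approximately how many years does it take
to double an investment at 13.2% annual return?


Formula: Years ≈ 72 / r
Substituting: Years ≈ 72 / 13.2
Years ≈ 5.5

5.5 years


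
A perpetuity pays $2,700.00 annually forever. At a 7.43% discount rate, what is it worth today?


Formula: PV = C / r
Substituting: PV = $2,700.00 / 0.0743
PV = $36,339.17

$36,339.17


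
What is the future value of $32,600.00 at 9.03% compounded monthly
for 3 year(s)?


Formula: FV = P * (1 + r/m)^(m*t)
Period rate: r/m = 0.0903 / 12 = 0.007525
Total periods: m*t = 12 * 3 = 36
Growth factor: (1 + 0.007525)^36 = 1.309815
FV = $32,600.00 * 1.309815 = $42,699.97

$42,699.97


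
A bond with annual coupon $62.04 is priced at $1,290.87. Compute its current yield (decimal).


Formula: Current yield = annual coupon / price
Substituting: CY = $62.04 / $1,290.87
CY = 0.048061

0.048061


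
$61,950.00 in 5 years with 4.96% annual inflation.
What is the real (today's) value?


Formula: Real value = nominal / (1 + inflation)^years
Price level: (1 + 0.0496)^5 = 1.273852
Real value = $61,950.00 / 1.273852 = $48,632.01

$48,632.01


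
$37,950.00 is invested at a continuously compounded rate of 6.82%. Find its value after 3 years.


Formula: FV = P * e^(r*t)
Exponent: r*t = 0.0682 * 3 = 0.2046
e^(0.2046) = 1.227034
FV = $37,950.00 * 1.227034 = $46,565.95

$46,565.95


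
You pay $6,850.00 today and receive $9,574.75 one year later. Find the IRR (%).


Formula: IRR = C1/C0 - 1
Substituting: IRR = $9,574.75 / $6,850.00 - 1
Ratio: 1.397774 - 1 = 0.397774
IRR = 39.7774%

39.7774%


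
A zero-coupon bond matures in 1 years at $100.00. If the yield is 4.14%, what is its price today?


Formula: Price = FV / (1 + r)^n
Substituting: Price = $100.00 / (1 + 0.0414)^1
Discount factor: (1.0414)^1 = 1.0414
Price = $100.00 / 1.0414 = $96.02

$96.02


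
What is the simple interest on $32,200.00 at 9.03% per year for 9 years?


Formula: I = P * r * t
Substituting: I = $32,200.00 * 0.0903 * 9
Step: I = $32,200.00 * 0.8127
I = $26,168.94

$26,168.94


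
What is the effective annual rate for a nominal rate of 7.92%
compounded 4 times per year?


Formula: EAR = (1 + r/m)^m - 1
Period rate: r/m = 0.0792 / 4 = 0.0198
Compounding: (1 + 0.0198)^4 = 1.081583
EAR = 1.081583 - 1 = 0.081583

0.081583


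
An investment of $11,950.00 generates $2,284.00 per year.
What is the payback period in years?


Formula: Payback = investment / annual cash flow
Substituting: Payback = $11,950.00 / $2,284.00
Payback = 5.232 years

5.232 years


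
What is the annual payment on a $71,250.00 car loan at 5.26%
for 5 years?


Formula: PMT = PV * r / (1 - (1+r)^(-n))
Denominator: 1 - (1 + 0.0526)^(-5) = 0.226103
Numerator: $71,250.00 * 0.0526 = 3747.75
PMT = 3747.75 / 0.226103 = $16,575.41

$16,575.41


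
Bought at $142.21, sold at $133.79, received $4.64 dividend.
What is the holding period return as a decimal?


Formula: HPR = (P1 - P0 + D) / P0
Gain: $133.79 - $142.21 + $4.64 = -$3.78
HPR = -$3.78 / $142.21 = -0.0266

-0.0266


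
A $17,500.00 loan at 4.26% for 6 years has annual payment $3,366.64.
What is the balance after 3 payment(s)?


Formula: Balance = PV*(1+r)^k - PMT*((1+r)^k - 1)/r
Growth: (1 + 0.0426)^3 = 1.133322
Accumulated factor: ((1+r)^k - 1)/r = 3.129615
Balance = $17,500.00 * 1.133322 - $3,366.64 * 3.129615
Balance = $9,296.84

$9,296.84


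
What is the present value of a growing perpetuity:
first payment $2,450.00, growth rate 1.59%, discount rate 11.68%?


Formula: PV = C / (r - g)
Spread: r - g = 0.1168 - 0.0159 = 0.1009
Substituting: PV = $2,450.00 / 0.1009
PV = $24,281.47

$24,281.47


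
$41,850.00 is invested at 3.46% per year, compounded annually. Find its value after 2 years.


Formula: FV = P * (1 + r)^n
Substituting: FV = $41,850.00 * (1 + 0.0346)^2
Growth factor: (1.0346)^2 = 1.070397
FV = $41,850.00 * 1.070397 = $44,796.12

$44,796.12


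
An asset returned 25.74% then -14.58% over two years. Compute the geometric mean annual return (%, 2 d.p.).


Formula: Geometric mean = ((1+r1)*(1+r2))^(1/2) - 1
Product: (1 + 0.2574) * (1 + -0.1458) = 1.2574 * 0.8542 = 1.074071
Square root: 1.074071^0.5 = 1.036374
Geometric mean = 1.036374 - 1 = 0.036374
As percentage: 3.64%

3.64%


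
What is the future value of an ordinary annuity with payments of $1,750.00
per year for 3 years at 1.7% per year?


Formula: FV = PMT * ((1+r)^n - 1) / r
Growth factor: (1 + 0.017)^3 = 1.051872
Numerator: 1.051872 - 1 = 0.051872
FV = $1,750.00 * 0.051872 / 0.017 = $5,339.76

$5,339.76


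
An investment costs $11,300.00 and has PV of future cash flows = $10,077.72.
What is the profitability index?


Formula: PI = PV(cash flows) / initial investment
Substituting: PI = $10,077.72 / $11,300.00
PI = 0.8918

0.8918


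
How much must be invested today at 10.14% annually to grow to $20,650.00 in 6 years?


Formula: PV = FV / (1 + r)^n
Substituting: PV = $20,650.00 / (1 + 0.1014)^6
Discount factor: (1.1014)^6 = 1.785132
PV = $20,650.00 / 1.785132 = $11,567.77

$11,567.77


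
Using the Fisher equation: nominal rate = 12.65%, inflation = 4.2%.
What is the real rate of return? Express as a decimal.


Formula: (1 + r_real) = (1 + r_nom) / (1 + inflation)
Substituting: (1 + r_real) = 1.1265 / 1.042
(1 + r_real) = 1.081094
r_real = 1.081094 - 1 = 0.081094

0.081094


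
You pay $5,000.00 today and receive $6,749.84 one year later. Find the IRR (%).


Formula: IRR = C1/C0 - 1
Substituting: IRR = $6,749.84 / $5,000.00 - 1
Ratio: 1.349968 - 1 = 0.349968
IRR = 34.9968%

34.9968%


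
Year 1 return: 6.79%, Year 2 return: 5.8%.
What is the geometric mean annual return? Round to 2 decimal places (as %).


Formula: Geometric mean = ((1+r1)*(1+r2))^(1/2) - 1
Product: (1 + 0.0679) * (1 + 0.058) = 1.0679 * 1.058 = 1.129838
Square root: 1.129838^0.5 = 1.062938
Geometric mean = 1.062938 - 1 = 0.062938
As percentage: 6.29%

6.29%


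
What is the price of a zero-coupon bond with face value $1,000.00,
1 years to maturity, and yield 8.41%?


Formula: Price = FV / (1 + r)^n
Substituting: Price = $1,000.00 / (1 + 0.0841)^1
Discount factor: (1.0841)^1 = 1.0841
Price = $1,000.00 / 1.0841 = $922.42

$922.42


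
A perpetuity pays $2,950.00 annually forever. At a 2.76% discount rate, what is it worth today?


Formula: PV = C / r
Substituting: PV = $2,950.00 / 0.0276
PV = $106,884.06

$106,884.06


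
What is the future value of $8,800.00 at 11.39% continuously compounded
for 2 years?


Formula: FV = P * e^(r*t)
Exponent: r*t = 0.1139 * 2 = 0.2278
e^(0.2278) = 1.255834
FV = $8,800.00 * 1.255834 = $11,051.34

$11,051.34


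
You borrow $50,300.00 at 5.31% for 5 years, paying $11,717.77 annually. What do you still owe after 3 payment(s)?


Formula: Balance = PV*(1+r)^k - PMT*((1+r)^k - 1)/r
Growth: (1 + 0.0531)^3 = 1.167909
Accumulated factor: ((1+r)^k - 1)/r = 3.16212
Balance = $50,300.00 * 1.167909 - $11,717.77 * 3.16212
Balance = $21,692.81

$21,692.81


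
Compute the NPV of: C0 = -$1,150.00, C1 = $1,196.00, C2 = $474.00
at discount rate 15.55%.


Formula: NPV = C0 + C1/(1+r) + C2/(1+r)^2
Discount C1: $1,196.00 / (1 + 0.1555) = $1,035.05
Discount C2: $474.00 / (1 + 0.1555)^2 = $355.01
NPV = -$1,150.00 + $1,035.05 + $355.01 = $240.06

$240.06


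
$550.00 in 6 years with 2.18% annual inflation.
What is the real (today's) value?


Formula: Real value = nominal / (1 + inflation)^years
Price level: (1 + 0.0218)^6 = 1.138139
Real value = $550.00 / 1.138139 = $483.24

$483.24


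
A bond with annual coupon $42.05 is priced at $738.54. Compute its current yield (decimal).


Formula: Current yield = annual coupon / price
Substituting: CY = $42.05 / $738.54
CY = 0.056937

0.056937


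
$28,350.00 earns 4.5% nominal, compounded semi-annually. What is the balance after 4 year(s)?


Formula: FV = P * (1 + r/m)^(m*t)
Period rate: r/m = 0.045 / 2 = 0.0225
Total periods: m*t = 2 * 4 = 8
Growth factor: (1 + 0.0225)^8 = 1.194831
FV = $28,350.00 * 1.194831 = $33,873.46

$33,873.46


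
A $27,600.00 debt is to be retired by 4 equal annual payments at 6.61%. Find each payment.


Formula: PMT = PV * r / (1 - (1+r)^(-n))
Denominator: 1 - (1 + 0.0661)^(-4) = 0.22588
Numerator: $27,600.00 * 0.0661 = 1824.36
PMT = 1824.36 / 0.22588 = $8,076.67

$8,076.67


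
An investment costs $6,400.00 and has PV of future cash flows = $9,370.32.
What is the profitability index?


Formula: PI = PV(cash flows) / initial investment
Substituting: PI = $9,370.32 / $6,400.00
PI = 1.4641

1.4641


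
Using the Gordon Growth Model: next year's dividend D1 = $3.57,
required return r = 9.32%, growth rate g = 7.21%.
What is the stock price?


Formula: P = D1 / (r - g)
Spread: r - g = 0.0932 - 0.0721 = 0.0211
Substituting: P = $3.57 / 0.0211
P = $169.19

$169.19


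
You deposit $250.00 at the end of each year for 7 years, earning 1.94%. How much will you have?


Formula: FV = PMT * ((1+r)^n - 1) / r
Growth factor: (1 + 0.0194)^7 = 1.143964
Numerator: 1.143964 - 1 = 0.143964
FV = $250.00 * 0.143964 / 0.0194 = $1,855.21

$1,855.21


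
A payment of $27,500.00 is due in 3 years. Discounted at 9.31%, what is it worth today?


Formula: PV = FV / (1 + r)^n
Substituting: PV = $27,500.00 / (1 + 0.0931)^3
Discount factor: (1.0931)^3 = 1.30611
PV = $27,500.00 / 1.30611 = $21,054.89

$21,054.89


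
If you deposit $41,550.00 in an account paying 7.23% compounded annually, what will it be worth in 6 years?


Formula: FV = P * (1 + r)^n
Substituting: FV = $41,550.00 * (1 + 0.0723)^6
Growth factor: (1.0723)^6 = 1.52019
FV = $41,550.00 * 1.52019 = $63,163.89

$63,163.89


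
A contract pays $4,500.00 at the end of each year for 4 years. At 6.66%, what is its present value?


Formula: PV = PMT * (1 - (1+r)^(-n)) / r
Discount factor: (1 + 0.0666)^(-4) = 0.772669
Bracket: 1 - 0.772669 = 0.227331
PV = $4,500.00 * 0.227331 / 0.0666 = $15,360.18

$15,360.18


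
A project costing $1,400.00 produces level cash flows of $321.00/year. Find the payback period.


Formula: Payback = investment / annual cash flow
Substituting: Payback = $1,400.00 / $321.00
Payback = 4.3614 years

4.3614 years


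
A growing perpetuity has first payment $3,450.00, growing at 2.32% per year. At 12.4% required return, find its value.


Formula: PV = C / (r - g)
Spread: r - g = 0.124 - 0.0232 = 0.1008
Substituting: PV = $3,450.00 / 0.1008
PV = $34,226.19

$34,226.19


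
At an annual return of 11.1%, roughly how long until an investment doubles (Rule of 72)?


Formula: Years ≈ 72 / r
Substituting: Years ≈ 72 / 11.1
Years ≈ 6.5

6.5 years


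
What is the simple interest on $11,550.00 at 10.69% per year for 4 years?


Formula: I = P * r * t
Substituting: I = $11,550.00 * 0.1069 * 4
Step: I = $11,550.00 * 0.4276
I = $4,938.78

$4,938.78


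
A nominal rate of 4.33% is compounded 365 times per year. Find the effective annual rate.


Formula: EAR = (1 + r/m)^m - 1
Period rate: r/m = 0.0433 / 365 = 0.000119
Compounding: (1 + 0.000119)^365 = 1.044248
EAR = 1.044248 - 1 = 0.044248

0.044248


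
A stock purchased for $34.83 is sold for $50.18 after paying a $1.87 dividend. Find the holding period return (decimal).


Formula: HPR = (P1 - P0 + D) / P0
Gain: $50.18 - $34.83 + $1.87 = $17.22
HPR = $17.22 / $34.83 = 0.4944

0.4944


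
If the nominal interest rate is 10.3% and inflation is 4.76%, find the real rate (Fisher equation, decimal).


Formula: (1 + r_real) = (1 + r_nom) / (1 + inflation)
Substituting: (1 + r_real) = 1.103 / 1.0476
(1 + r_real) = 1.052883
r_real = 1.052883 - 1 = 0.052883

0.052883


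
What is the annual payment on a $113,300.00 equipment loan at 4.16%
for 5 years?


Formula: PMT = PV * r / (1 - (1+r)^(-n))
Denominator: 1 - (1 + 0.0416)^(-5) = 0.184366
Numerator: $113,300.00 * 0.0416 = 4713.28
PMT = 4713.28 / 0.184366 = $25,564.75

$25,564.75


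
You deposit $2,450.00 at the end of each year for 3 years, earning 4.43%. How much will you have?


Formula: FV = PMT * ((1+r)^n - 1) / r
Growth factor: (1 + 0.0443)^3 = 1.138874
Numerator: 1.138874 - 1 = 0.138874
FV = $2,450.00 * 0.138874 / 0.0443 = $7,680.41

$7,680.41


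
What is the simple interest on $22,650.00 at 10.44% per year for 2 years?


Formula: I = P * r * t
Substituting: I = $22,650.00 * 0.1044 * 2
Step: I = $22,650.00 * 0.2088
I = $4,729.32

$4,729.32


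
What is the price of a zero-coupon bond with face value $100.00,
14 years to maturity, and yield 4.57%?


Formula: Price = FV / (1 + r)^n
Substituting: Price = $100.00 / (1 + 0.0457)^14
Discount factor: (1.0457)^14 = 1.869388
Price = $100.00 / 1.869388 = $53.49

$53.49


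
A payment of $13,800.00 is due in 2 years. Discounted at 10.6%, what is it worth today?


Formula: PV = FV / (1 + r)^n
Substituting: PV = $13,800.00 / (1 + 0.106)^2
Discount factor: (1.106)^2 = 1.223236
PV = $13,800.00 / 1.223236 = $11,281.55

$11,281.55


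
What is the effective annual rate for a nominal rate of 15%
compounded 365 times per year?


Formula: EAR = (1 + r/m)^m - 1
Period rate: r/m = 0.15 / 365 = 0.000411
Compounding: (1 + 0.000411)^365 = 1.161798
EAR = 1.161798 - 1 = 0.161798

0.161798


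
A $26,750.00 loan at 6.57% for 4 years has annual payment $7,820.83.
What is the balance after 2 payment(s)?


Formula: Balance = PV*(1+r)^k - PMT*((1+r)^k - 1)/r
Growth: (1 + 0.0657)^2 = 1.135716
Accumulated factor: ((1+r)^k - 1)/r = 2.0657
Balance = $26,750.00 * 1.135716 - $7,820.83 * 2.0657
Balance = $14,224.93

$14,224.93


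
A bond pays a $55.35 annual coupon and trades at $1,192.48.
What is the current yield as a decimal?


Formula: Current yield = annual coupon / price
Substituting: CY = $55.35 / $1,192.48
CY = 0.046416

0.046416


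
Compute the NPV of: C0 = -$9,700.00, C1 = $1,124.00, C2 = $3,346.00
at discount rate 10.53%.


Formula: NPV = C0 + C1/(1+r) + C2/(1+r)^2
Discount C1: $1,124.00 / (1 + 0.1053) = $1,016.92
Discount C2: $3,346.00 / (1 + 0.1053)^2 = $2,738.83
NPV = -$9,700.00 + $1,016.92 + $2,738.83 = -$5,944.25

-$5,944.25


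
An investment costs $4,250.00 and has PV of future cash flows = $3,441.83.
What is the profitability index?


Formula: PI = PV(cash flows) / initial investment
Substituting: PI = $3,441.83 / $4,250.00
PI = 0.8098

0.8098


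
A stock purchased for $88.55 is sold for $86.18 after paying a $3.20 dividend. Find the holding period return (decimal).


Formula: HPR = (P1 - P0 + D) / P0
Gain: $86.18 - $88.55 + $3.20 = $0.83
HPR = $0.83 / $88.55 = 0.0094

0.0094


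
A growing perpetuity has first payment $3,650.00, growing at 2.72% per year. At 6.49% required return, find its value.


Formula: PV = C / (r - g)
Spread: r - g = 0.0649 - 0.0272 = 0.0377
Substituting: PV = $3,650.00 / 0.0377
PV = $96,816.98

$96,816.98


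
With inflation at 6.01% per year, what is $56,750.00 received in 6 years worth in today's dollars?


Formula: Real value = nominal / (1 + inflation)^years
Price level: (1 + 0.0601)^6 = 1.419322
Real value = $56,750.00 / 1.419322 = $39,983.87

$39,983.87


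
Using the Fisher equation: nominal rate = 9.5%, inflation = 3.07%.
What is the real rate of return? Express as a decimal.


Formula: (1 + r_real) = (1 + r_nom) / (1 + inflation)
Substituting: (1 + r_real) = 1.095 / 1.0307
(1 + r_real) = 1.062385
r_real = 1.062385 - 1 = 0.062385

0.062385


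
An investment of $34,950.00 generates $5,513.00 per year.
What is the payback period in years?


Formula: Payback = investment / annual cash flow
Substituting: Payback = $34,950.00 / $5,513.00
Payback = 6.3396 years

6.3396 years


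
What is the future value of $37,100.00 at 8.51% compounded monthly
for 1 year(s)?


Formula: FV = P * (1 + r/m)^(m*t)
Period rate: r/m = 0.0851 / 12 = 0.007092
Total periods: m*t = 12 * 1 = 12
Growth factor: (1 + 0.007092)^12 = 1.088499
FV = $37,100.00 * 1.088499 = $40,383.31

$40,383.31


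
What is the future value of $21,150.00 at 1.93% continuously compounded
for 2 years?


Formula: FV = P * e^(r*t)
Exponent: r*t = 0.0193 * 2 = 0.0386
e^(0.0386) = 1.039355
FV = $21,150.00 * 1.039355 = $21,982.35

$21,982.35


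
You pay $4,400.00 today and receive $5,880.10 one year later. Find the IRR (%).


Formula: IRR = C1/C0 - 1
Substituting: IRR = $5,880.10 / $4,400.00 - 1
Ratio: 1.336386 - 1 = 0.336386
IRR = 33.6386%

33.6386%


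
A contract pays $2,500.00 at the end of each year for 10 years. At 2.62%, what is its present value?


Formula: PV = PMT * (1 - (1+r)^(-n)) / r
Discount factor: (1 + 0.0262)^(-10) = 0.772111
Bracket: 1 - 0.772111 = 0.227889
PV = $2,500.00 * 0.227889 / 0.0262 = $21,745.11

$21,745.11


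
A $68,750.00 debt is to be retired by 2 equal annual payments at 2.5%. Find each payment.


Formula: PMT = PV * r / (1 - (1+r)^(-n))
Denominator: 1 - (1 + 0.025)^(-2) = 0.048186
Numerator: $68,750.00 * 0.025 = 1718.75
PMT = 1718.75 / 0.048186 = $35,669.37

$35,669.37


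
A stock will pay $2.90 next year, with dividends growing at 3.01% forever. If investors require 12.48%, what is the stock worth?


Formula: P = D1 / (r - g)
Spread: r - g = 0.1248 - 0.0301 = 0.0947
Substituting: P = $2.90 / 0.0947
P = $30.62

$30.62


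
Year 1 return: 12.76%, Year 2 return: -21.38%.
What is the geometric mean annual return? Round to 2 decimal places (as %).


Formula: Geometric mean = ((1+r1)*(1+r2))^(1/2) - 1
Product: (1 + 0.1276) * (1 + -0.2138) = 1.1276 * 0.7862 = 0.886519
Square root: 0.886519^0.5 = 0.941551
Geometric mean = 0.941551 - 1 = -0.058449
As percentage: -5.84%

-5.84%


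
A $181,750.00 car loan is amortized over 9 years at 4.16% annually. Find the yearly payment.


Formula: PMT = PV * r / (1 - (1+r)^(-n))
Denominator: 1 - (1 + 0.0416)^(-9) = 0.307067
Numerator: $181,750.00 * 0.0416 = 7560.8
PMT = 7560.8 / 0.307067 = $24,622.64

$24,622.64


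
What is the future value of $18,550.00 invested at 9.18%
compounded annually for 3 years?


Formula: FV = P * (1 + r)^n
Substituting: FV = $18,550.00 * (1 + 0.0918)^3
Growth factor: (1.0918)^3 = 1.301455
FV = $18,550.00 * 1.301455 = $24,142.00

$24,142.00


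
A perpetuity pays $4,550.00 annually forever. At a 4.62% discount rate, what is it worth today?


Formula: PV = C / r
Substituting: PV = $4,550.00 / 0.0462
PV = $98,484.85

$98,484.85


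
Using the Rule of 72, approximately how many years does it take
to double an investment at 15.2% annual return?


Formula: Years ≈ 72 / r
Substituting: Years ≈ 72 / 15.2
Years ≈ 4.7

4.7 years


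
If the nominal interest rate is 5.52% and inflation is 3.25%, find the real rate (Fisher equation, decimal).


Formula: (1 + r_real) = (1 + r_nom) / (1 + inflation)
Substituting: (1 + r_real) = 1.0552 / 1.0325
(1 + r_real) = 1.021985
r_real = 1.021985 - 1 = 0.021985

0.021985


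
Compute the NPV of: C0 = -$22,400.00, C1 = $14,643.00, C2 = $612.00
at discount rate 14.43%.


Formula: NPV = C0 + C1/(1+r) + C2/(1+r)^2
Discount C1: $14,643.00 / (1 + 0.1443) = $12,796.47
Discount C2: $612.00 / (1 + 0.1443)^2 = $467.38
NPV = -$22,400.00 + $12,796.47 + $467.38 = -$9,136.15

-$9,136.15


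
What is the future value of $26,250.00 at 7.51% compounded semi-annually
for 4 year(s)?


Formula: FV = P * (1 + r/m)^(m*t)
Period rate: r/m = 0.0751 / 2 = 0.03755
Total periods: m*t = 2 * 4 = 8
Growth factor: (1 + 0.03755)^8 = 1.342988
FV = $26,250.00 * 1.342988 = $35,253.45

$35,253.45


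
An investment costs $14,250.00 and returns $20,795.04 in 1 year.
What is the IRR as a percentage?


Formula: IRR = C1/C0 - 1
Substituting: IRR = $20,795.04 / $14,250.00 - 1
Ratio: 1.459301 - 1 = 0.459301
IRR = 45.9301%

45.9301%


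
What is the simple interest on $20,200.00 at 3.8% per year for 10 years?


Formula: I = P * r * t
Substituting: I = $20,200.00 * 0.038 * 10
Step: I = $20,200.00 * 0.38
I = $7,676.00

$7,676.00


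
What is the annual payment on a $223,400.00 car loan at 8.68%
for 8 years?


Formula: PMT = PV * r / (1 - (1+r)^(-n))
Denominator: 1 - (1 + 0.0868)^(-8) = 0.48619
Numerator: $223,400.00 * 0.0868 = 19391.12
PMT = 19391.12 / 0.48619 = $39,883.87

$39,883.87


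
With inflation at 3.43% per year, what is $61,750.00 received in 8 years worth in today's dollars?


Formula: Real value = nominal / (1 + inflation)^years
Price level: (1 + 0.0343)^8 = 1.309701
Real value = $61,750.00 / 1.309701 = $47,148.16

$47,148.16


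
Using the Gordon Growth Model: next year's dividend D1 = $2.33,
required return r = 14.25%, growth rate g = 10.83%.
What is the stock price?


Formula: P = D1 / (r - g)
Spread: r - g = 0.1425 - 0.1083 = 0.0342
Substituting: P = $2.33 / 0.0342
P = $68.13

$68.13


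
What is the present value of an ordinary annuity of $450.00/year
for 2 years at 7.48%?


Formula: PV = PMT * (1 - (1+r)^(-n)) / r
Discount factor: (1 + 0.0748)^(-2) = 0.865655
Bracket: 1 - 0.865655 = 0.134345
PV = $450.00 * 0.134345 / 0.0748 = $808.23

$808.23


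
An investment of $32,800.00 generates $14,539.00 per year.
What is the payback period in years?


Formula: Payback = investment / annual cash flow
Substituting: Payback = $32,800.00 / $14,539.00
Payback = 2.256 years

2.256 years


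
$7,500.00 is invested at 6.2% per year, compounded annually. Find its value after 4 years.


Formula: FV = P * (1 + r)^n
Substituting: FV = $7,500.00 * (1 + 0.062)^4
Growth factor: (1.062)^4 = 1.272032
FV = $7,500.00 * 1.272032 = $9,540.24

$9,540.24


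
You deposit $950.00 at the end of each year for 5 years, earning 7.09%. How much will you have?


Formula: FV = PMT * ((1+r)^n - 1) / r
Growth factor: (1 + 0.0709)^5 = 1.40846
Numerator: 1.40846 - 1 = 0.40846
FV = $950.00 * 0.40846 / 0.0709 = $5,473.02

$5,473.02


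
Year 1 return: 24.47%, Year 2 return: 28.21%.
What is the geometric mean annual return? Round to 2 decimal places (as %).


Formula: Geometric mean = ((1+r1)*(1+r2))^(1/2) - 1
Product: (1 + 0.2447) * (1 + 0.2821) = 1.2447 * 1.2821 = 1.59583
Square root: 1.59583^0.5 = 1.263262
Geometric mean = 1.263262 - 1 = 0.263262
As percentage: 26.33%

26.33%


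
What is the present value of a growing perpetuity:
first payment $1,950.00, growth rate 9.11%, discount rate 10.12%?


Formula: PV = C / (r - g)
Spread: r - g = 0.1012 - 0.0911 = 0.0101
Substituting: PV = $1,950.00 / 0.0101
PV = $193,069.31

$193,069.31


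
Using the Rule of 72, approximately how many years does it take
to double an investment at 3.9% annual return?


Formula: Years ≈ 72 / r
Substituting: Years ≈ 72 / 3.9
Years ≈ 18.5

18.5 years


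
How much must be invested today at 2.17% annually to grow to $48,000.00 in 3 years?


Formula: PV = FV / (1 + r)^n
Substituting: PV = $48,000.00 / (1 + 0.0217)^3
Discount factor: (1.0217)^3 = 1.066523
PV = $48,000.00 / 1.066523 = $45,006.07

$45,006.07


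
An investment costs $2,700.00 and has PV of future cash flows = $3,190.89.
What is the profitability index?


Formula: PI = PV(cash flows) / initial investment
Substituting: PI = $3,190.89 / $2,700.00
PI = 1.1818

1.1818


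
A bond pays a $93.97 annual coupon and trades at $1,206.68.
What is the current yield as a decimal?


Formula: Current yield = annual coupon / price
Substituting: CY = $93.97 / $1,206.68
CY = 0.077875

0.077875


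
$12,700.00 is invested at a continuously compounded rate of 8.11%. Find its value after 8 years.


Formula: FV = P * e^(r*t)
Exponent: r*t = 0.0811 * 8 = 0.6488
e^(0.6488) = 1.913244
FV = $12,700.00 * 1.913244 = $24,298.19

$24,298.19


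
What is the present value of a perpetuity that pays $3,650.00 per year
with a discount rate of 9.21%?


Formula: PV = C / r
Substituting: PV = $3,650.00 / 0.0921
PV = $39,630.84

$39,630.84


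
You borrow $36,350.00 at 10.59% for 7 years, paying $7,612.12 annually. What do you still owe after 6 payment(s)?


Formula: Balance = PV*(1+r)^k - PMT*((1+r)^k - 1)/r
Growth: (1 + 0.1059)^6 = 1.829343
Accumulated factor: ((1+r)^k - 1)/r = 7.831379
Balance = $36,350.00 * 1.829343 - $7,612.12 * 7.831379
Balance = $6,883.22

$6,883.22


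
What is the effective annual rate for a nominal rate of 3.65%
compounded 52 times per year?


Formula: EAR = (1 + r/m)^m - 1
Period rate: r/m = 0.0365 / 52 = 0.000702
Compounding: (1 + 0.000702)^52 = 1.037161
EAR = 1.037161 - 1 = 0.037161

0.037161


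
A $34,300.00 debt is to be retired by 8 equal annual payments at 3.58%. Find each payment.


Formula: PMT = PV * r / (1 - (1+r)^(-n))
Denominator: 1 - (1 + 0.0358)^(-8) = 0.245268
Numerator: $34,300.00 * 0.0358 = 1227.94
PMT = 1227.94 / 0.245268 = $5,006.52

$5,006.52


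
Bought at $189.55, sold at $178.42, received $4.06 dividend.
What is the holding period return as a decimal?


Formula: HPR = (P1 - P0 + D) / P0
Gain: $178.42 - $189.55 + $4.06 = -$7.07
HPR = -$7.07 / $189.55 = -0.0373

-0.0373


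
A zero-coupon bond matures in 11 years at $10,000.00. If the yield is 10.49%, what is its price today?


Formula: Price = FV / (1 + r)^n
Substituting: Price = $10,000.00 / (1 + 0.1049)^11
Discount factor: (1.1049)^11 = 2.996075
Price = $10,000.00 / 2.996075 = $3,337.70

$3,337.70


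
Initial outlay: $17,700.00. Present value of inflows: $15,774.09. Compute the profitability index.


Formula: PI = PV(cash flows) / initial investment
Substituting: PI = $15,774.09 / $17,700.00
PI = 0.8912

0.8912


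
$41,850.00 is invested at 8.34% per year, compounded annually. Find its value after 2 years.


Formula: FV = P * (1 + r)^n
Substituting: FV = $41,850.00 * (1 + 0.0834)^2
Growth factor: (1.0834)^2 = 1.173756
FV = $41,850.00 * 1.173756 = $49,121.67

$49,121.67


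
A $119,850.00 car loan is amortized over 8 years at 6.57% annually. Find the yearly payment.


Formula: PMT = PV * r / (1 - (1+r)^(-n))
Denominator: 1 - (1 + 0.0657)^(-8) = 0.398937
Numerator: $119,850.00 * 0.0657 = 7874.145
PMT = 7874.145 / 0.398937 = $19,737.83

$19,737.83


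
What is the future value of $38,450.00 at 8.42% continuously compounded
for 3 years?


Formula: FV = P * e^(r*t)
Exponent: r*t = 0.0842 * 3 = 0.2526
e^(0.2526) = 1.287368
FV = $38,450.00 * 1.287368 = $49,499.31

$49,499.31


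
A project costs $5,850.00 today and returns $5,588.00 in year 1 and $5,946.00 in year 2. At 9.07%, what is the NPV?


Formula: NPV = C0 + C1/(1+r) + C2/(1+r)^2
Discount C1: $5,588.00 / (1 + 0.0907) = $5,123.32
Discount C2: $5,946.00 / (1 + 0.0907)^2 = $4,998.21
NPV = -$5,850.00 + $5,123.32 + $4,998.21 = $4,271.52

$4,271.52


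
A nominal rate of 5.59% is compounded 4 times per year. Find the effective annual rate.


Formula: EAR = (1 + r/m)^m - 1
Period rate: r/m = 0.0559 / 4 = 0.013975
Compounding: (1 + 0.013975)^4 = 1.057083
EAR = 1.057083 - 1 = 0.057083

0.057083


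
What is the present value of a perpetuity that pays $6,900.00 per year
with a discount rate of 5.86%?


Formula: PV = C / r
Substituting: PV = $6,900.00 / 0.0586
PV = $117,747.44

$117,747.44


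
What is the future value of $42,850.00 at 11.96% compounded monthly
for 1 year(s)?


Formula: FV = P * (1 + r/m)^(m*t)
Period rate: r/m = 0.1196 / 12 = 0.009967
Total periods: m*t = 12 * 1 = 12
Growth factor: (1 + 0.009967)^12 = 1.126379
FV = $42,850.00 * 1.126379 = $48,265.33

$48,265.33


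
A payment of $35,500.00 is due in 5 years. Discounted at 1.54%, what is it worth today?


Formula: PV = FV / (1 + r)^n
Substituting: PV = $35,500.00 / (1 + 0.0154)^5
Discount factor: (1.0154)^5 = 1.079408
PV = $35,500.00 / 1.079408 = $32,888.39

$32,888.39


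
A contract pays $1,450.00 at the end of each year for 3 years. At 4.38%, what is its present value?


Formula: PV = PMT * (1 - (1+r)^(-n)) / r
Discount factor: (1 + 0.0438)^(-3) = 0.879322
Bracket: 1 - 0.879322 = 0.120678
PV = $1,450.00 * 0.120678 / 0.0438 = $3,995.04

$3,995.04
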